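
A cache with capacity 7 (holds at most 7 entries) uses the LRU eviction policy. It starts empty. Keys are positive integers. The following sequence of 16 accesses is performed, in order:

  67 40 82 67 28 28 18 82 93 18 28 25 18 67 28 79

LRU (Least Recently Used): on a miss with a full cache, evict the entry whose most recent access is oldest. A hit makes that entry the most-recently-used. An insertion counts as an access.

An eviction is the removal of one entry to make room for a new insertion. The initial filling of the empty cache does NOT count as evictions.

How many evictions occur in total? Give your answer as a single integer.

Answer: 1

Derivation:
LRU simulation (capacity=7):
  1. access 67: MISS. Cache (LRU->MRU): [67]
  2. access 40: MISS. Cache (LRU->MRU): [67 40]
  3. access 82: MISS. Cache (LRU->MRU): [67 40 82]
  4. access 67: HIT. Cache (LRU->MRU): [40 82 67]
  5. access 28: MISS. Cache (LRU->MRU): [40 82 67 28]
  6. access 28: HIT. Cache (LRU->MRU): [40 82 67 28]
  7. access 18: MISS. Cache (LRU->MRU): [40 82 67 28 18]
  8. access 82: HIT. Cache (LRU->MRU): [40 67 28 18 82]
  9. access 93: MISS. Cache (LRU->MRU): [40 67 28 18 82 93]
  10. access 18: HIT. Cache (LRU->MRU): [40 67 28 82 93 18]
  11. access 28: HIT. Cache (LRU->MRU): [40 67 82 93 18 28]
  12. access 25: MISS. Cache (LRU->MRU): [40 67 82 93 18 28 25]
  13. access 18: HIT. Cache (LRU->MRU): [40 67 82 93 28 25 18]
  14. access 67: HIT. Cache (LRU->MRU): [40 82 93 28 25 18 67]
  15. access 28: HIT. Cache (LRU->MRU): [40 82 93 25 18 67 28]
  16. access 79: MISS, evict 40. Cache (LRU->MRU): [82 93 25 18 67 28 79]
Total: 8 hits, 8 misses, 1 evictions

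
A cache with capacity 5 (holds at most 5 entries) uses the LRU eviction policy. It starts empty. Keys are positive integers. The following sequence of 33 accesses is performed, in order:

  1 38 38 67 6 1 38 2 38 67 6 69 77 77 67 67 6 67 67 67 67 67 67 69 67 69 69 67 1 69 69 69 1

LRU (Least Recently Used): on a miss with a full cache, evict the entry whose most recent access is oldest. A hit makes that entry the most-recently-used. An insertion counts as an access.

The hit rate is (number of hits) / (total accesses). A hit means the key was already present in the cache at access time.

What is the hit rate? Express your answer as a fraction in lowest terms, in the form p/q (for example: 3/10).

Answer: 25/33

Derivation:
LRU simulation (capacity=5):
  1. access 1: MISS. Cache (LRU->MRU): [1]
  2. access 38: MISS. Cache (LRU->MRU): [1 38]
  3. access 38: HIT. Cache (LRU->MRU): [1 38]
  4. access 67: MISS. Cache (LRU->MRU): [1 38 67]
  5. access 6: MISS. Cache (LRU->MRU): [1 38 67 6]
  6. access 1: HIT. Cache (LRU->MRU): [38 67 6 1]
  7. access 38: HIT. Cache (LRU->MRU): [67 6 1 38]
  8. access 2: MISS. Cache (LRU->MRU): [67 6 1 38 2]
  9. access 38: HIT. Cache (LRU->MRU): [67 6 1 2 38]
  10. access 67: HIT. Cache (LRU->MRU): [6 1 2 38 67]
  11. access 6: HIT. Cache (LRU->MRU): [1 2 38 67 6]
  12. access 69: MISS, evict 1. Cache (LRU->MRU): [2 38 67 6 69]
  13. access 77: MISS, evict 2. Cache (LRU->MRU): [38 67 6 69 77]
  14. access 77: HIT. Cache (LRU->MRU): [38 67 6 69 77]
  15. access 67: HIT. Cache (LRU->MRU): [38 6 69 77 67]
  16. access 67: HIT. Cache (LRU->MRU): [38 6 69 77 67]
  17. access 6: HIT. Cache (LRU->MRU): [38 69 77 67 6]
  18. access 67: HIT. Cache (LRU->MRU): [38 69 77 6 67]
  19. access 67: HIT. Cache (LRU->MRU): [38 69 77 6 67]
  20. access 67: HIT. Cache (LRU->MRU): [38 69 77 6 67]
  21. access 67: HIT. Cache (LRU->MRU): [38 69 77 6 67]
  22. access 67: HIT. Cache (LRU->MRU): [38 69 77 6 67]
  23. access 67: HIT. Cache (LRU->MRU): [38 69 77 6 67]
  24. access 69: HIT. Cache (LRU->MRU): [38 77 6 67 69]
  25. access 67: HIT. Cache (LRU->MRU): [38 77 6 69 67]
  26. access 69: HIT. Cache (LRU->MRU): [38 77 6 67 69]
  27. access 69: HIT. Cache (LRU->MRU): [38 77 6 67 69]
  28. access 67: HIT. Cache (LRU->MRU): [38 77 6 69 67]
  29. access 1: MISS, evict 38. Cache (LRU->MRU): [77 6 69 67 1]
  30. access 69: HIT. Cache (LRU->MRU): [77 6 67 1 69]
  31. access 69: HIT. Cache (LRU->MRU): [77 6 67 1 69]
  32. access 69: HIT. Cache (LRU->MRU): [77 6 67 1 69]
  33. access 1: HIT. Cache (LRU->MRU): [77 6 67 69 1]
Total: 25 hits, 8 misses, 3 evictions

Hit rate = 25/33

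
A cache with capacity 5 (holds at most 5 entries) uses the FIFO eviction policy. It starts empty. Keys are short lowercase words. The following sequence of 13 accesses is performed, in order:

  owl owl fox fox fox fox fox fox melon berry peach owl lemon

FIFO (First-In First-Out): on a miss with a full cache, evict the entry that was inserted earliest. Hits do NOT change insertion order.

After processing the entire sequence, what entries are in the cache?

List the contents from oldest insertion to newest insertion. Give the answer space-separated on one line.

FIFO simulation (capacity=5):
  1. access owl: MISS. Cache (old->new): [owl]
  2. access owl: HIT. Cache (old->new): [owl]
  3. access fox: MISS. Cache (old->new): [owl fox]
  4. access fox: HIT. Cache (old->new): [owl fox]
  5. access fox: HIT. Cache (old->new): [owl fox]
  6. access fox: HIT. Cache (old->new): [owl fox]
  7. access fox: HIT. Cache (old->new): [owl fox]
  8. access fox: HIT. Cache (old->new): [owl fox]
  9. access melon: MISS. Cache (old->new): [owl fox melon]
  10. access berry: MISS. Cache (old->new): [owl fox melon berry]
  11. access peach: MISS. Cache (old->new): [owl fox melon berry peach]
  12. access owl: HIT. Cache (old->new): [owl fox melon berry peach]
  13. access lemon: MISS, evict owl. Cache (old->new): [fox melon berry peach lemon]
Total: 7 hits, 6 misses, 1 evictions

Answer: fox melon berry peach lemon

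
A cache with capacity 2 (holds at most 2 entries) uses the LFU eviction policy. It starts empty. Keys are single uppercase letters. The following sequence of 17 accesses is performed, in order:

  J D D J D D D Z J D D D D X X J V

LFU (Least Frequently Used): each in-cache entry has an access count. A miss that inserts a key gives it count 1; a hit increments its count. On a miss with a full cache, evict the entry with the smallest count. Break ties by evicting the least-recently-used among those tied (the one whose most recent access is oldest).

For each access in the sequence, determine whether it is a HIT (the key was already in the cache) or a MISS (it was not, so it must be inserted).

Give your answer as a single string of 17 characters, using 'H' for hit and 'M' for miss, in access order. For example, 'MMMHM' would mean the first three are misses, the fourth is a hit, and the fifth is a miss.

Answer: MMHHHHHMMHHHHMHMM

Derivation:
LFU simulation (capacity=2):
  1. access J: MISS. Cache: [J(c=1)]
  2. access D: MISS. Cache: [J(c=1) D(c=1)]
  3. access D: HIT, count now 2. Cache: [J(c=1) D(c=2)]
  4. access J: HIT, count now 2. Cache: [D(c=2) J(c=2)]
  5. access D: HIT, count now 3. Cache: [J(c=2) D(c=3)]
  6. access D: HIT, count now 4. Cache: [J(c=2) D(c=4)]
  7. access D: HIT, count now 5. Cache: [J(c=2) D(c=5)]
  8. access Z: MISS, evict J(c=2). Cache: [Z(c=1) D(c=5)]
  9. access J: MISS, evict Z(c=1). Cache: [J(c=1) D(c=5)]
  10. access D: HIT, count now 6. Cache: [J(c=1) D(c=6)]
  11. access D: HIT, count now 7. Cache: [J(c=1) D(c=7)]
  12. access D: HIT, count now 8. Cache: [J(c=1) D(c=8)]
  13. access D: HIT, count now 9. Cache: [J(c=1) D(c=9)]
  14. access X: MISS, evict J(c=1). Cache: [X(c=1) D(c=9)]
  15. access X: HIT, count now 2. Cache: [X(c=2) D(c=9)]
  16. access J: MISS, evict X(c=2). Cache: [J(c=1) D(c=9)]
  17. access V: MISS, evict J(c=1). Cache: [V(c=1) D(c=9)]
Total: 10 hits, 7 misses, 5 evictions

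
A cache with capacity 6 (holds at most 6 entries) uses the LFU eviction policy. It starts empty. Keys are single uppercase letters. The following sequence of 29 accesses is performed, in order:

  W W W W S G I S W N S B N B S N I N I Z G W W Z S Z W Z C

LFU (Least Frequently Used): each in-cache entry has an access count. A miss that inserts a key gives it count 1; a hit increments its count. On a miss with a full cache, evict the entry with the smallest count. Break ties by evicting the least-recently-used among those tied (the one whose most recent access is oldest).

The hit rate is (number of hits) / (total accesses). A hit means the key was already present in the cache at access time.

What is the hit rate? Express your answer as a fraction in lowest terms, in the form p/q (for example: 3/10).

LFU simulation (capacity=6):
  1. access W: MISS. Cache: [W(c=1)]
  2. access W: HIT, count now 2. Cache: [W(c=2)]
  3. access W: HIT, count now 3. Cache: [W(c=3)]
  4. access W: HIT, count now 4. Cache: [W(c=4)]
  5. access S: MISS. Cache: [S(c=1) W(c=4)]
  6. access G: MISS. Cache: [S(c=1) G(c=1) W(c=4)]
  7. access I: MISS. Cache: [S(c=1) G(c=1) I(c=1) W(c=4)]
  8. access S: HIT, count now 2. Cache: [G(c=1) I(c=1) S(c=2) W(c=4)]
  9. access W: HIT, count now 5. Cache: [G(c=1) I(c=1) S(c=2) W(c=5)]
  10. access N: MISS. Cache: [G(c=1) I(c=1) N(c=1) S(c=2) W(c=5)]
  11. access S: HIT, count now 3. Cache: [G(c=1) I(c=1) N(c=1) S(c=3) W(c=5)]
  12. access B: MISS. Cache: [G(c=1) I(c=1) N(c=1) B(c=1) S(c=3) W(c=5)]
  13. access N: HIT, count now 2. Cache: [G(c=1) I(c=1) B(c=1) N(c=2) S(c=3) W(c=5)]
  14. access B: HIT, count now 2. Cache: [G(c=1) I(c=1) N(c=2) B(c=2) S(c=3) W(c=5)]
  15. access S: HIT, count now 4. Cache: [G(c=1) I(c=1) N(c=2) B(c=2) S(c=4) W(c=5)]
  16. access N: HIT, count now 3. Cache: [G(c=1) I(c=1) B(c=2) N(c=3) S(c=4) W(c=5)]
  17. access I: HIT, count now 2. Cache: [G(c=1) B(c=2) I(c=2) N(c=3) S(c=4) W(c=5)]
  18. access N: HIT, count now 4. Cache: [G(c=1) B(c=2) I(c=2) S(c=4) N(c=4) W(c=5)]
  19. access I: HIT, count now 3. Cache: [G(c=1) B(c=2) I(c=3) S(c=4) N(c=4) W(c=5)]
  20. access Z: MISS, evict G(c=1). Cache: [Z(c=1) B(c=2) I(c=3) S(c=4) N(c=4) W(c=5)]
  21. access G: MISS, evict Z(c=1). Cache: [G(c=1) B(c=2) I(c=3) S(c=4) N(c=4) W(c=5)]
  22. access W: HIT, count now 6. Cache: [G(c=1) B(c=2) I(c=3) S(c=4) N(c=4) W(c=6)]
  23. access W: HIT, count now 7. Cache: [G(c=1) B(c=2) I(c=3) S(c=4) N(c=4) W(c=7)]
  24. access Z: MISS, evict G(c=1). Cache: [Z(c=1) B(c=2) I(c=3) S(c=4) N(c=4) W(c=7)]
  25. access S: HIT, count now 5. Cache: [Z(c=1) B(c=2) I(c=3) N(c=4) S(c=5) W(c=7)]
  26. access Z: HIT, count now 2. Cache: [B(c=2) Z(c=2) I(c=3) N(c=4) S(c=5) W(c=7)]
  27. access W: HIT, count now 8. Cache: [B(c=2) Z(c=2) I(c=3) N(c=4) S(c=5) W(c=8)]
  28. access Z: HIT, count now 3. Cache: [B(c=2) I(c=3) Z(c=3) N(c=4) S(c=5) W(c=8)]
  29. access C: MISS, evict B(c=2). Cache: [C(c=1) I(c=3) Z(c=3) N(c=4) S(c=5) W(c=8)]
Total: 19 hits, 10 misses, 4 evictions

Hit rate = 19/29

Answer: 19/29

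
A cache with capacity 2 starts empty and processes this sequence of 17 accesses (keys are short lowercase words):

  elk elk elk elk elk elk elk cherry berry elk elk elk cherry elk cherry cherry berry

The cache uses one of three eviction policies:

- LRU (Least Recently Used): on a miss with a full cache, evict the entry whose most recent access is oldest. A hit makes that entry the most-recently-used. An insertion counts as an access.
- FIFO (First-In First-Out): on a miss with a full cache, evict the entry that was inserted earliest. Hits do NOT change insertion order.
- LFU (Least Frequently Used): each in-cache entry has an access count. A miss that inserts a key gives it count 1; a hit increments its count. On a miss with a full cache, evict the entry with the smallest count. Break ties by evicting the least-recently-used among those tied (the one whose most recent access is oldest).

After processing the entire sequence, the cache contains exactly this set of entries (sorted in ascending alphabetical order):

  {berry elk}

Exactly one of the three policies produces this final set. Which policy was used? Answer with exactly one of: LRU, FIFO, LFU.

Answer: LFU

Derivation:
Simulating under each policy and comparing final sets:
  LRU: final set = {berry cherry} -> differs
  FIFO: final set = {berry cherry} -> differs
  LFU: final set = {berry elk} -> MATCHES target
Only LFU produces the target set.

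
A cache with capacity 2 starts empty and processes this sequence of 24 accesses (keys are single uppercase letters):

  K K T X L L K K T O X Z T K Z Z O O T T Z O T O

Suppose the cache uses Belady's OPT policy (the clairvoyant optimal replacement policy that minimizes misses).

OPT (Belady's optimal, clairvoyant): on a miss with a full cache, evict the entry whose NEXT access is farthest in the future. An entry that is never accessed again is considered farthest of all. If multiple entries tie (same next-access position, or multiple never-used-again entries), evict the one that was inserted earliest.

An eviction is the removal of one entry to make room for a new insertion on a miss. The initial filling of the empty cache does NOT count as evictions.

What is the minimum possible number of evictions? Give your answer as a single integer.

OPT (Belady) simulation (capacity=2):
  1. access K: MISS. Cache: [K]
  2. access K: HIT. Next use of K: step 7. Cache: [K]
  3. access T: MISS. Cache: [K T]
  4. access X: MISS, evict T (next use: step 9). Cache: [K X]
  5. access L: MISS, evict X (next use: step 11). Cache: [K L]
  6. access L: HIT. Next use of L: never. Cache: [K L]
  7. access K: HIT. Next use of K: step 8. Cache: [K L]
  8. access K: HIT. Next use of K: step 14. Cache: [K L]
  9. access T: MISS, evict L (next use: never). Cache: [K T]
  10. access O: MISS, evict K (next use: step 14). Cache: [T O]
  11. access X: MISS, evict O (next use: step 17). Cache: [T X]
  12. access Z: MISS, evict X (next use: never). Cache: [T Z]
  13. access T: HIT. Next use of T: step 19. Cache: [T Z]
  14. access K: MISS, evict T (next use: step 19). Cache: [Z K]
  15. access Z: HIT. Next use of Z: step 16. Cache: [Z K]
  16. access Z: HIT. Next use of Z: step 21. Cache: [Z K]
  17. access O: MISS, evict K (next use: never). Cache: [Z O]
  18. access O: HIT. Next use of O: step 22. Cache: [Z O]
  19. access T: MISS, evict O (next use: step 22). Cache: [Z T]
  20. access T: HIT. Next use of T: step 23. Cache: [Z T]
  21. access Z: HIT. Next use of Z: never. Cache: [Z T]
  22. access O: MISS, evict Z (next use: never). Cache: [T O]
  23. access T: HIT. Next use of T: never. Cache: [T O]
  24. access O: HIT. Next use of O: never. Cache: [T O]
Total: 12 hits, 12 misses, 10 evictions

Answer: 10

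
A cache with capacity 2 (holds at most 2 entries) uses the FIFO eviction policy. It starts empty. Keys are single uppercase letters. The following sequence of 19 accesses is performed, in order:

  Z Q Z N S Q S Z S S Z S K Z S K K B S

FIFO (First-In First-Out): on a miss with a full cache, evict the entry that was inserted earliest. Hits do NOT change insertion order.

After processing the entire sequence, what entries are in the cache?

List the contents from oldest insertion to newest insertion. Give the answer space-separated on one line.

FIFO simulation (capacity=2):
  1. access Z: MISS. Cache (old->new): [Z]
  2. access Q: MISS. Cache (old->new): [Z Q]
  3. access Z: HIT. Cache (old->new): [Z Q]
  4. access N: MISS, evict Z. Cache (old->new): [Q N]
  5. access S: MISS, evict Q. Cache (old->new): [N S]
  6. access Q: MISS, evict N. Cache (old->new): [S Q]
  7. access S: HIT. Cache (old->new): [S Q]
  8. access Z: MISS, evict S. Cache (old->new): [Q Z]
  9. access S: MISS, evict Q. Cache (old->new): [Z S]
  10. access S: HIT. Cache (old->new): [Z S]
  11. access Z: HIT. Cache (old->new): [Z S]
  12. access S: HIT. Cache (old->new): [Z S]
  13. access K: MISS, evict Z. Cache (old->new): [S K]
  14. access Z: MISS, evict S. Cache (old->new): [K Z]
  15. access S: MISS, evict K. Cache (old->new): [Z S]
  16. access K: MISS, evict Z. Cache (old->new): [S K]
  17. access K: HIT. Cache (old->new): [S K]
  18. access B: MISS, evict S. Cache (old->new): [K B]
  19. access S: MISS, evict K. Cache (old->new): [B S]
Total: 6 hits, 13 misses, 11 evictions

Answer: B S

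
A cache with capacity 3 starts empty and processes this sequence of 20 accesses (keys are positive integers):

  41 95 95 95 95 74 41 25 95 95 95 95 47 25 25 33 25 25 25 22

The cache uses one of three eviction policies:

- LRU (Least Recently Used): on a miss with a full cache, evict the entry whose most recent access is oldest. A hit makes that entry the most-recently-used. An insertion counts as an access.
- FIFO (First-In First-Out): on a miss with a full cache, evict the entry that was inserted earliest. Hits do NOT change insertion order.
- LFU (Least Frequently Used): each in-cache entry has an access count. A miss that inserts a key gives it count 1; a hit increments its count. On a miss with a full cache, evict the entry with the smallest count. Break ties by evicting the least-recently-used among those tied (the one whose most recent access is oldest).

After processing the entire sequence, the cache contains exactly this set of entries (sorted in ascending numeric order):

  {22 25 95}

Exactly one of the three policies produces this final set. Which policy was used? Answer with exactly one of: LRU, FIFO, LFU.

Answer: LFU

Derivation:
Simulating under each policy and comparing final sets:
  LRU: final set = {22 25 33} -> differs
  FIFO: final set = {22 33 47} -> differs
  LFU: final set = {22 25 95} -> MATCHES target
Only LFU produces the target set.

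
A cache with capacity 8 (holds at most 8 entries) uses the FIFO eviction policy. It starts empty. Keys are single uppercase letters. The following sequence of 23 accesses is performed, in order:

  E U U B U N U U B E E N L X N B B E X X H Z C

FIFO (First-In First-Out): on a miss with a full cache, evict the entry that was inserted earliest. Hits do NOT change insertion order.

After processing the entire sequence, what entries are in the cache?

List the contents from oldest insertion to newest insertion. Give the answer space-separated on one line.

FIFO simulation (capacity=8):
  1. access E: MISS. Cache (old->new): [E]
  2. access U: MISS. Cache (old->new): [E U]
  3. access U: HIT. Cache (old->new): [E U]
  4. access B: MISS. Cache (old->new): [E U B]
  5. access U: HIT. Cache (old->new): [E U B]
  6. access N: MISS. Cache (old->new): [E U B N]
  7. access U: HIT. Cache (old->new): [E U B N]
  8. access U: HIT. Cache (old->new): [E U B N]
  9. access B: HIT. Cache (old->new): [E U B N]
  10. access E: HIT. Cache (old->new): [E U B N]
  11. access E: HIT. Cache (old->new): [E U B N]
  12. access N: HIT. Cache (old->new): [E U B N]
  13. access L: MISS. Cache (old->new): [E U B N L]
  14. access X: MISS. Cache (old->new): [E U B N L X]
  15. access N: HIT. Cache (old->new): [E U B N L X]
  16. access B: HIT. Cache (old->new): [E U B N L X]
  17. access B: HIT. Cache (old->new): [E U B N L X]
  18. access E: HIT. Cache (old->new): [E U B N L X]
  19. access X: HIT. Cache (old->new): [E U B N L X]
  20. access X: HIT. Cache (old->new): [E U B N L X]
  21. access H: MISS. Cache (old->new): [E U B N L X H]
  22. access Z: MISS. Cache (old->new): [E U B N L X H Z]
  23. access C: MISS, evict E. Cache (old->new): [U B N L X H Z C]
Total: 14 hits, 9 misses, 1 evictions

Answer: U B N L X H Z C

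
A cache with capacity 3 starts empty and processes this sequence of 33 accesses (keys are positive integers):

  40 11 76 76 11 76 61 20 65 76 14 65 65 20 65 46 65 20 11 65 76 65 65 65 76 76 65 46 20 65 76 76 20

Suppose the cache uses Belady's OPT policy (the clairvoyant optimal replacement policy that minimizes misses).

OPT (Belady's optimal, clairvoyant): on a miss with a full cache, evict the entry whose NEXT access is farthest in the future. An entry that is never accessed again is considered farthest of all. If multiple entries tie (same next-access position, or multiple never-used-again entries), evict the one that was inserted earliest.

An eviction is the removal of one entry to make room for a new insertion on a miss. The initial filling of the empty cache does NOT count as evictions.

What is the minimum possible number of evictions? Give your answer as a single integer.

OPT (Belady) simulation (capacity=3):
  1. access 40: MISS. Cache: [40]
  2. access 11: MISS. Cache: [40 11]
  3. access 76: MISS. Cache: [40 11 76]
  4. access 76: HIT. Next use of 76: step 6. Cache: [40 11 76]
  5. access 11: HIT. Next use of 11: step 19. Cache: [40 11 76]
  6. access 76: HIT. Next use of 76: step 10. Cache: [40 11 76]
  7. access 61: MISS, evict 40 (next use: never). Cache: [11 76 61]
  8. access 20: MISS, evict 61 (next use: never). Cache: [11 76 20]
  9. access 65: MISS, evict 11 (next use: step 19). Cache: [76 20 65]
  10. access 76: HIT. Next use of 76: step 21. Cache: [76 20 65]
  11. access 14: MISS, evict 76 (next use: step 21). Cache: [20 65 14]
  12. access 65: HIT. Next use of 65: step 13. Cache: [20 65 14]
  13. access 65: HIT. Next use of 65: step 15. Cache: [20 65 14]
  14. access 20: HIT. Next use of 20: step 18. Cache: [20 65 14]
  15. access 65: HIT. Next use of 65: step 17. Cache: [20 65 14]
  16. access 46: MISS, evict 14 (next use: never). Cache: [20 65 46]
  17. access 65: HIT. Next use of 65: step 20. Cache: [20 65 46]
  18. access 20: HIT. Next use of 20: step 29. Cache: [20 65 46]
  19. access 11: MISS, evict 20 (next use: step 29). Cache: [65 46 11]
  20. access 65: HIT. Next use of 65: step 22. Cache: [65 46 11]
  21. access 76: MISS, evict 11 (next use: never). Cache: [65 46 76]
  22. access 65: HIT. Next use of 65: step 23. Cache: [65 46 76]
  23. access 65: HIT. Next use of 65: step 24. Cache: [65 46 76]
  24. access 65: HIT. Next use of 65: step 27. Cache: [65 46 76]
  25. access 76: HIT. Next use of 76: step 26. Cache: [65 46 76]
  26. access 76: HIT. Next use of 76: step 31. Cache: [65 46 76]
  27. access 65: HIT. Next use of 65: step 30. Cache: [65 46 76]
  28. access 46: HIT. Next use of 46: never. Cache: [65 46 76]
  29. access 20: MISS, evict 46 (next use: never). Cache: [65 76 20]
  30. access 65: HIT. Next use of 65: never. Cache: [65 76 20]
  31. access 76: HIT. Next use of 76: step 32. Cache: [65 76 20]
  32. access 76: HIT. Next use of 76: never. Cache: [65 76 20]
  33. access 20: HIT. Next use of 20: never. Cache: [65 76 20]
Total: 22 hits, 11 misses, 8 evictions

Answer: 8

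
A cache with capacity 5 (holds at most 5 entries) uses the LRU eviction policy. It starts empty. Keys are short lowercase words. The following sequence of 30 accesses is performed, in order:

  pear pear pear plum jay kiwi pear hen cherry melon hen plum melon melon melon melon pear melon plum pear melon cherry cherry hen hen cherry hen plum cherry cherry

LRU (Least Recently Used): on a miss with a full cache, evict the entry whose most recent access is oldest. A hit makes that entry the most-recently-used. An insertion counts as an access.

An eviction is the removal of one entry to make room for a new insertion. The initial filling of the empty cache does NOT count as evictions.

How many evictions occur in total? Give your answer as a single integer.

Answer: 3

Derivation:
LRU simulation (capacity=5):
  1. access pear: MISS. Cache (LRU->MRU): [pear]
  2. access pear: HIT. Cache (LRU->MRU): [pear]
  3. access pear: HIT. Cache (LRU->MRU): [pear]
  4. access plum: MISS. Cache (LRU->MRU): [pear plum]
  5. access jay: MISS. Cache (LRU->MRU): [pear plum jay]
  6. access kiwi: MISS. Cache (LRU->MRU): [pear plum jay kiwi]
  7. access pear: HIT. Cache (LRU->MRU): [plum jay kiwi pear]
  8. access hen: MISS. Cache (LRU->MRU): [plum jay kiwi pear hen]
  9. access cherry: MISS, evict plum. Cache (LRU->MRU): [jay kiwi pear hen cherry]
  10. access melon: MISS, evict jay. Cache (LRU->MRU): [kiwi pear hen cherry melon]
  11. access hen: HIT. Cache (LRU->MRU): [kiwi pear cherry melon hen]
  12. access plum: MISS, evict kiwi. Cache (LRU->MRU): [pear cherry melon hen plum]
  13. access melon: HIT. Cache (LRU->MRU): [pear cherry hen plum melon]
  14. access melon: HIT. Cache (LRU->MRU): [pear cherry hen plum melon]
  15. access melon: HIT. Cache (LRU->MRU): [pear cherry hen plum melon]
  16. access melon: HIT. Cache (LRU->MRU): [pear cherry hen plum melon]
  17. access pear: HIT. Cache (LRU->MRU): [cherry hen plum melon pear]
  18. access melon: HIT. Cache (LRU->MRU): [cherry hen plum pear melon]
  19. access plum: HIT. Cache (LRU->MRU): [cherry hen pear melon plum]
  20. access pear: HIT. Cache (LRU->MRU): [cherry hen melon plum pear]
  21. access melon: HIT. Cache (LRU->MRU): [cherry hen plum pear melon]
  22. access cherry: HIT. Cache (LRU->MRU): [hen plum pear melon cherry]
  23. access cherry: HIT. Cache (LRU->MRU): [hen plum pear melon cherry]
  24. access hen: HIT. Cache (LRU->MRU): [plum pear melon cherry hen]
  25. access hen: HIT. Cache (LRU->MRU): [plum pear melon cherry hen]
  26. access cherry: HIT. Cache (LRU->MRU): [plum pear melon hen cherry]
  27. access hen: HIT. Cache (LRU->MRU): [plum pear melon cherry hen]
  28. access plum: HIT. Cache (LRU->MRU): [pear melon cherry hen plum]
  29. access cherry: HIT. Cache (LRU->MRU): [pear melon hen plum cherry]
  30. access cherry: HIT. Cache (LRU->MRU): [pear melon hen plum cherry]
Total: 22 hits, 8 misses, 3 evictions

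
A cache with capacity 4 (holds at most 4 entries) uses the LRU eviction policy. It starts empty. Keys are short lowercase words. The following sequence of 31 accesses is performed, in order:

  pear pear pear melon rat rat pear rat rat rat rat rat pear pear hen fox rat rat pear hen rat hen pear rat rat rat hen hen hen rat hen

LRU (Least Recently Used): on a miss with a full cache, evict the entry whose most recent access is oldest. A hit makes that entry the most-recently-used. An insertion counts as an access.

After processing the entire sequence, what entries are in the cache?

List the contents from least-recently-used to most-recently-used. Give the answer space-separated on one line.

LRU simulation (capacity=4):
  1. access pear: MISS. Cache (LRU->MRU): [pear]
  2. access pear: HIT. Cache (LRU->MRU): [pear]
  3. access pear: HIT. Cache (LRU->MRU): [pear]
  4. access melon: MISS. Cache (LRU->MRU): [pear melon]
  5. access rat: MISS. Cache (LRU->MRU): [pear melon rat]
  6. access rat: HIT. Cache (LRU->MRU): [pear melon rat]
  7. access pear: HIT. Cache (LRU->MRU): [melon rat pear]
  8. access rat: HIT. Cache (LRU->MRU): [melon pear rat]
  9. access rat: HIT. Cache (LRU->MRU): [melon pear rat]
  10. access rat: HIT. Cache (LRU->MRU): [melon pear rat]
  11. access rat: HIT. Cache (LRU->MRU): [melon pear rat]
  12. access rat: HIT. Cache (LRU->MRU): [melon pear rat]
  13. access pear: HIT. Cache (LRU->MRU): [melon rat pear]
  14. access pear: HIT. Cache (LRU->MRU): [melon rat pear]
  15. access hen: MISS. Cache (LRU->MRU): [melon rat pear hen]
  16. access fox: MISS, evict melon. Cache (LRU->MRU): [rat pear hen fox]
  17. access rat: HIT. Cache (LRU->MRU): [pear hen fox rat]
  18. access rat: HIT. Cache (LRU->MRU): [pear hen fox rat]
  19. access pear: HIT. Cache (LRU->MRU): [hen fox rat pear]
  20. access hen: HIT. Cache (LRU->MRU): [fox rat pear hen]
  21. access rat: HIT. Cache (LRU->MRU): [fox pear hen rat]
  22. access hen: HIT. Cache (LRU->MRU): [fox pear rat hen]
  23. access pear: HIT. Cache (LRU->MRU): [fox rat hen pear]
  24. access rat: HIT. Cache (LRU->MRU): [fox hen pear rat]
  25. access rat: HIT. Cache (LRU->MRU): [fox hen pear rat]
  26. access rat: HIT. Cache (LRU->MRU): [fox hen pear rat]
  27. access hen: HIT. Cache (LRU->MRU): [fox pear rat hen]
  28. access hen: HIT. Cache (LRU->MRU): [fox pear rat hen]
  29. access hen: HIT. Cache (LRU->MRU): [fox pear rat hen]
  30. access rat: HIT. Cache (LRU->MRU): [fox pear hen rat]
  31. access hen: HIT. Cache (LRU->MRU): [fox pear rat hen]
Total: 26 hits, 5 misses, 1 evictions

Answer: fox pear rat hen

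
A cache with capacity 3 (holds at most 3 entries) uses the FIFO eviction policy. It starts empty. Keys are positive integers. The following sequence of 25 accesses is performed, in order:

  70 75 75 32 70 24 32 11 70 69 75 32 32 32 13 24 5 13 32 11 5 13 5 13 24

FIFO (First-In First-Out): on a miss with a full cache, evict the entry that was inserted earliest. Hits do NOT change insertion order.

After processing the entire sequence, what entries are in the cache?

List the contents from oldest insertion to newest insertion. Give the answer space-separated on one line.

Answer: 13 5 24

Derivation:
FIFO simulation (capacity=3):
  1. access 70: MISS. Cache (old->new): [70]
  2. access 75: MISS. Cache (old->new): [70 75]
  3. access 75: HIT. Cache (old->new): [70 75]
  4. access 32: MISS. Cache (old->new): [70 75 32]
  5. access 70: HIT. Cache (old->new): [70 75 32]
  6. access 24: MISS, evict 70. Cache (old->new): [75 32 24]
  7. access 32: HIT. Cache (old->new): [75 32 24]
  8. access 11: MISS, evict 75. Cache (old->new): [32 24 11]
  9. access 70: MISS, evict 32. Cache (old->new): [24 11 70]
  10. access 69: MISS, evict 24. Cache (old->new): [11 70 69]
  11. access 75: MISS, evict 11. Cache (old->new): [70 69 75]
  12. access 32: MISS, evict 70. Cache (old->new): [69 75 32]
  13. access 32: HIT. Cache (old->new): [69 75 32]
  14. access 32: HIT. Cache (old->new): [69 75 32]
  15. access 13: MISS, evict 69. Cache (old->new): [75 32 13]
  16. access 24: MISS, evict 75. Cache (old->new): [32 13 24]
  17. access 5: MISS, evict 32. Cache (old->new): [13 24 5]
  18. access 13: HIT. Cache (old->new): [13 24 5]
  19. access 32: MISS, evict 13. Cache (old->new): [24 5 32]
  20. access 11: MISS, evict 24. Cache (old->new): [5 32 11]
  21. access 5: HIT. Cache (old->new): [5 32 11]
  22. access 13: MISS, evict 5. Cache (old->new): [32 11 13]
  23. access 5: MISS, evict 32. Cache (old->new): [11 13 5]
  24. access 13: HIT. Cache (old->new): [11 13 5]
  25. access 24: MISS, evict 11. Cache (old->new): [13 5 24]
Total: 8 hits, 17 misses, 14 evictions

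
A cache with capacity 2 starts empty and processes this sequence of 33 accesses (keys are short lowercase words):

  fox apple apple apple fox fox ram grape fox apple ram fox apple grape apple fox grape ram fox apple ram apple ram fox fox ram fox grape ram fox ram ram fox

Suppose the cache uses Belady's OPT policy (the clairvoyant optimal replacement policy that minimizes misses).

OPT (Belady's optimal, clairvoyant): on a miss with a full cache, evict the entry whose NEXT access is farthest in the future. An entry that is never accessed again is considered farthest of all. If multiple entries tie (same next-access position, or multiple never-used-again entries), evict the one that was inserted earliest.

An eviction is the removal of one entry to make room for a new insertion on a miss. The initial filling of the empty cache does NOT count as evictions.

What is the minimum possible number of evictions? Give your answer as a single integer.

Answer: 12

Derivation:
OPT (Belady) simulation (capacity=2):
  1. access fox: MISS. Cache: [fox]
  2. access apple: MISS. Cache: [fox apple]
  3. access apple: HIT. Next use of apple: step 4. Cache: [fox apple]
  4. access apple: HIT. Next use of apple: step 10. Cache: [fox apple]
  5. access fox: HIT. Next use of fox: step 6. Cache: [fox apple]
  6. access fox: HIT. Next use of fox: step 9. Cache: [fox apple]
  7. access ram: MISS, evict apple (next use: step 10). Cache: [fox ram]
  8. access grape: MISS, evict ram (next use: step 11). Cache: [fox grape]
  9. access fox: HIT. Next use of fox: step 12. Cache: [fox grape]
  10. access apple: MISS, evict grape (next use: step 14). Cache: [fox apple]
  11. access ram: MISS, evict apple (next use: step 13). Cache: [fox ram]
  12. access fox: HIT. Next use of fox: step 16. Cache: [fox ram]
  13. access apple: MISS, evict ram (next use: step 18). Cache: [fox apple]
  14. access grape: MISS, evict fox (next use: step 16). Cache: [apple grape]
  15. access apple: HIT. Next use of apple: step 20. Cache: [apple grape]
  16. access fox: MISS, evict apple (next use: step 20). Cache: [grape fox]
  17. access grape: HIT. Next use of grape: step 28. Cache: [grape fox]
  18. access ram: MISS, evict grape (next use: step 28). Cache: [fox ram]
  19. access fox: HIT. Next use of fox: step 24. Cache: [fox ram]
  20. access apple: MISS, evict fox (next use: step 24). Cache: [ram apple]
  21. access ram: HIT. Next use of ram: step 23. Cache: [ram apple]
  22. access apple: HIT. Next use of apple: never. Cache: [ram apple]
  23. access ram: HIT. Next use of ram: step 26. Cache: [ram apple]
  24. access fox: MISS, evict apple (next use: never). Cache: [ram fox]
  25. access fox: HIT. Next use of fox: step 27. Cache: [ram fox]
  26. access ram: HIT. Next use of ram: step 29. Cache: [ram fox]
  27. access fox: HIT. Next use of fox: step 30. Cache: [ram fox]
  28. access grape: MISS, evict fox (next use: step 30). Cache: [ram grape]
  29. access ram: HIT. Next use of ram: step 31. Cache: [ram grape]
  30. access fox: MISS, evict grape (next use: never). Cache: [ram fox]
  31. access ram: HIT. Next use of ram: step 32. Cache: [ram fox]
  32. access ram: HIT. Next use of ram: never. Cache: [ram fox]
  33. access fox: HIT. Next use of fox: never. Cache: [ram fox]
Total: 19 hits, 14 misses, 12 evictions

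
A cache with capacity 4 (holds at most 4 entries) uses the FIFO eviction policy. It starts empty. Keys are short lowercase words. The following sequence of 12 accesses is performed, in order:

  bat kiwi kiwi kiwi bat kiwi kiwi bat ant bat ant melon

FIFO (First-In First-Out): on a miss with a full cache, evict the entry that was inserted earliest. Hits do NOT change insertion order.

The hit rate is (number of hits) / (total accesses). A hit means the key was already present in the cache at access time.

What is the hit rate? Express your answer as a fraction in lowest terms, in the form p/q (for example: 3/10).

FIFO simulation (capacity=4):
  1. access bat: MISS. Cache (old->new): [bat]
  2. access kiwi: MISS. Cache (old->new): [bat kiwi]
  3. access kiwi: HIT. Cache (old->new): [bat kiwi]
  4. access kiwi: HIT. Cache (old->new): [bat kiwi]
  5. access bat: HIT. Cache (old->new): [bat kiwi]
  6. access kiwi: HIT. Cache (old->new): [bat kiwi]
  7. access kiwi: HIT. Cache (old->new): [bat kiwi]
  8. access bat: HIT. Cache (old->new): [bat kiwi]
  9. access ant: MISS. Cache (old->new): [bat kiwi ant]
  10. access bat: HIT. Cache (old->new): [bat kiwi ant]
  11. access ant: HIT. Cache (old->new): [bat kiwi ant]
  12. access melon: MISS. Cache (old->new): [bat kiwi ant melon]
Total: 8 hits, 4 misses, 0 evictions

Hit rate = 8/12 = 2/3

Answer: 2/3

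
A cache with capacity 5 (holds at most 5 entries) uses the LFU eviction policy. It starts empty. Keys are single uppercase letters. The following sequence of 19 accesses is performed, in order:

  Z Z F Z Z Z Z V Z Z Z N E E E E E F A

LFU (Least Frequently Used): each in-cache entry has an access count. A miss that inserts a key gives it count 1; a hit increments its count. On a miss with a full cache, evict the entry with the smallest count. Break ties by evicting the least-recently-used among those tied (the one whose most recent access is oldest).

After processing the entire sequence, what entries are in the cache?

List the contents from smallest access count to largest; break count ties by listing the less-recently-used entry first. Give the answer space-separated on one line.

Answer: N A F E Z

Derivation:
LFU simulation (capacity=5):
  1. access Z: MISS. Cache: [Z(c=1)]
  2. access Z: HIT, count now 2. Cache: [Z(c=2)]
  3. access F: MISS. Cache: [F(c=1) Z(c=2)]
  4. access Z: HIT, count now 3. Cache: [F(c=1) Z(c=3)]
  5. access Z: HIT, count now 4. Cache: [F(c=1) Z(c=4)]
  6. access Z: HIT, count now 5. Cache: [F(c=1) Z(c=5)]
  7. access Z: HIT, count now 6. Cache: [F(c=1) Z(c=6)]
  8. access V: MISS. Cache: [F(c=1) V(c=1) Z(c=6)]
  9. access Z: HIT, count now 7. Cache: [F(c=1) V(c=1) Z(c=7)]
  10. access Z: HIT, count now 8. Cache: [F(c=1) V(c=1) Z(c=8)]
  11. access Z: HIT, count now 9. Cache: [F(c=1) V(c=1) Z(c=9)]
  12. access N: MISS. Cache: [F(c=1) V(c=1) N(c=1) Z(c=9)]
  13. access E: MISS. Cache: [F(c=1) V(c=1) N(c=1) E(c=1) Z(c=9)]
  14. access E: HIT, count now 2. Cache: [F(c=1) V(c=1) N(c=1) E(c=2) Z(c=9)]
  15. access E: HIT, count now 3. Cache: [F(c=1) V(c=1) N(c=1) E(c=3) Z(c=9)]
  16. access E: HIT, count now 4. Cache: [F(c=1) V(c=1) N(c=1) E(c=4) Z(c=9)]
  17. access E: HIT, count now 5. Cache: [F(c=1) V(c=1) N(c=1) E(c=5) Z(c=9)]
  18. access F: HIT, count now 2. Cache: [V(c=1) N(c=1) F(c=2) E(c=5) Z(c=9)]
  19. access A: MISS, evict V(c=1). Cache: [N(c=1) A(c=1) F(c=2) E(c=5) Z(c=9)]
Total: 13 hits, 6 misses, 1 evictions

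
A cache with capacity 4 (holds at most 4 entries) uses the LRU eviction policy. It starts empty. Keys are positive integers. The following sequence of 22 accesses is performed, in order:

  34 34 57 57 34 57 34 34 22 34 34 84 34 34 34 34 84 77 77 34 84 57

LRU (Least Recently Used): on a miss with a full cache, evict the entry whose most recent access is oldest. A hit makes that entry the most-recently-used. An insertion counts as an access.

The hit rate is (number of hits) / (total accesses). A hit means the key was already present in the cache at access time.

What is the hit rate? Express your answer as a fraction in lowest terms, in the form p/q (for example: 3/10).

LRU simulation (capacity=4):
  1. access 34: MISS. Cache (LRU->MRU): [34]
  2. access 34: HIT. Cache (LRU->MRU): [34]
  3. access 57: MISS. Cache (LRU->MRU): [34 57]
  4. access 57: HIT. Cache (LRU->MRU): [34 57]
  5. access 34: HIT. Cache (LRU->MRU): [57 34]
  6. access 57: HIT. Cache (LRU->MRU): [34 57]
  7. access 34: HIT. Cache (LRU->MRU): [57 34]
  8. access 34: HIT. Cache (LRU->MRU): [57 34]
  9. access 22: MISS. Cache (LRU->MRU): [57 34 22]
  10. access 34: HIT. Cache (LRU->MRU): [57 22 34]
  11. access 34: HIT. Cache (LRU->MRU): [57 22 34]
  12. access 84: MISS. Cache (LRU->MRU): [57 22 34 84]
  13. access 34: HIT. Cache (LRU->MRU): [57 22 84 34]
  14. access 34: HIT. Cache (LRU->MRU): [57 22 84 34]
  15. access 34: HIT. Cache (LRU->MRU): [57 22 84 34]
  16. access 34: HIT. Cache (LRU->MRU): [57 22 84 34]
  17. access 84: HIT. Cache (LRU->MRU): [57 22 34 84]
  18. access 77: MISS, evict 57. Cache (LRU->MRU): [22 34 84 77]
  19. access 77: HIT. Cache (LRU->MRU): [22 34 84 77]
  20. access 34: HIT. Cache (LRU->MRU): [22 84 77 34]
  21. access 84: HIT. Cache (LRU->MRU): [22 77 34 84]
  22. access 57: MISS, evict 22. Cache (LRU->MRU): [77 34 84 57]
Total: 16 hits, 6 misses, 2 evictions

Hit rate = 16/22 = 8/11

Answer: 8/11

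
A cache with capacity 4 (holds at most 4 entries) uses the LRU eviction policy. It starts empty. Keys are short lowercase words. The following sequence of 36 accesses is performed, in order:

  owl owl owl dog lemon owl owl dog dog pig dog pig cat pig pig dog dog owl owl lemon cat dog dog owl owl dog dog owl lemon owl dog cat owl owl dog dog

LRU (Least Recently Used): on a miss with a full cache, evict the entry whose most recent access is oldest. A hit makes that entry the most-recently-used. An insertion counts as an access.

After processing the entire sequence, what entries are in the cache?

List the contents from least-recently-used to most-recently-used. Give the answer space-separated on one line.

LRU simulation (capacity=4):
  1. access owl: MISS. Cache (LRU->MRU): [owl]
  2. access owl: HIT. Cache (LRU->MRU): [owl]
  3. access owl: HIT. Cache (LRU->MRU): [owl]
  4. access dog: MISS. Cache (LRU->MRU): [owl dog]
  5. access lemon: MISS. Cache (LRU->MRU): [owl dog lemon]
  6. access owl: HIT. Cache (LRU->MRU): [dog lemon owl]
  7. access owl: HIT. Cache (LRU->MRU): [dog lemon owl]
  8. access dog: HIT. Cache (LRU->MRU): [lemon owl dog]
  9. access dog: HIT. Cache (LRU->MRU): [lemon owl dog]
  10. access pig: MISS. Cache (LRU->MRU): [lemon owl dog pig]
  11. access dog: HIT. Cache (LRU->MRU): [lemon owl pig dog]
  12. access pig: HIT. Cache (LRU->MRU): [lemon owl dog pig]
  13. access cat: MISS, evict lemon. Cache (LRU->MRU): [owl dog pig cat]
  14. access pig: HIT. Cache (LRU->MRU): [owl dog cat pig]
  15. access pig: HIT. Cache (LRU->MRU): [owl dog cat pig]
  16. access dog: HIT. Cache (LRU->MRU): [owl cat pig dog]
  17. access dog: HIT. Cache (LRU->MRU): [owl cat pig dog]
  18. access owl: HIT. Cache (LRU->MRU): [cat pig dog owl]
  19. access owl: HIT. Cache (LRU->MRU): [cat pig dog owl]
  20. access lemon: MISS, evict cat. Cache (LRU->MRU): [pig dog owl lemon]
  21. access cat: MISS, evict pig. Cache (LRU->MRU): [dog owl lemon cat]
  22. access dog: HIT. Cache (LRU->MRU): [owl lemon cat dog]
  23. access dog: HIT. Cache (LRU->MRU): [owl lemon cat dog]
  24. access owl: HIT. Cache (LRU->MRU): [lemon cat dog owl]
  25. access owl: HIT. Cache (LRU->MRU): [lemon cat dog owl]
  26. access dog: HIT. Cache (LRU->MRU): [lemon cat owl dog]
  27. access dog: HIT. Cache (LRU->MRU): [lemon cat owl dog]
  28. access owl: HIT. Cache (LRU->MRU): [lemon cat dog owl]
  29. access lemon: HIT. Cache (LRU->MRU): [cat dog owl lemon]
  30. access owl: HIT. Cache (LRU->MRU): [cat dog lemon owl]
  31. access dog: HIT. Cache (LRU->MRU): [cat lemon owl dog]
  32. access cat: HIT. Cache (LRU->MRU): [lemon owl dog cat]
  33. access owl: HIT. Cache (LRU->MRU): [lemon dog cat owl]
  34. access owl: HIT. Cache (LRU->MRU): [lemon dog cat owl]
  35. access dog: HIT. Cache (LRU->MRU): [lemon cat owl dog]
  36. access dog: HIT. Cache (LRU->MRU): [lemon cat owl dog]
Total: 29 hits, 7 misses, 3 evictions

Answer: lemon cat owl dog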